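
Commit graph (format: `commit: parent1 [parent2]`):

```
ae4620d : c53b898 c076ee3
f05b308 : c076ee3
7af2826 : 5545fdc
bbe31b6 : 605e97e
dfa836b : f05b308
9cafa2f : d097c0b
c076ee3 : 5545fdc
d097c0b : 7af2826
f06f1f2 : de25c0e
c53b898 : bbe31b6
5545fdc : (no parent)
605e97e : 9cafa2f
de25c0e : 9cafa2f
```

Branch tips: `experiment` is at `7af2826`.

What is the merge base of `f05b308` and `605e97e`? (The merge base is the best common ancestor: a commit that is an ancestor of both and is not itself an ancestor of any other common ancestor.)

Ancestors of f05b308: {5545fdc, c076ee3, f05b308}.
Ancestors of 605e97e: {5545fdc, 605e97e, 7af2826, 9cafa2f, d097c0b}.
Common ancestors: {5545fdc}.
The only common ancestor is 5545fdc, so it is the merge base.

5545fdc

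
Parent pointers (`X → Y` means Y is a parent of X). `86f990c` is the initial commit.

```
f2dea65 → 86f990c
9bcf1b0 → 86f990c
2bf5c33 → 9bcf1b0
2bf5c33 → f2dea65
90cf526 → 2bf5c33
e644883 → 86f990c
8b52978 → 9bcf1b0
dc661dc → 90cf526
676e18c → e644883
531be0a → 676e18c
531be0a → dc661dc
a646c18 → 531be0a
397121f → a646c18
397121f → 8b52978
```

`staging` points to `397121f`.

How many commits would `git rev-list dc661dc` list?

6

Walking parent pointers from dc661dc: reachable set = {2bf5c33, 86f990c, 90cf526, 9bcf1b0, dc661dc, f2dea65}.
That is 6 commits.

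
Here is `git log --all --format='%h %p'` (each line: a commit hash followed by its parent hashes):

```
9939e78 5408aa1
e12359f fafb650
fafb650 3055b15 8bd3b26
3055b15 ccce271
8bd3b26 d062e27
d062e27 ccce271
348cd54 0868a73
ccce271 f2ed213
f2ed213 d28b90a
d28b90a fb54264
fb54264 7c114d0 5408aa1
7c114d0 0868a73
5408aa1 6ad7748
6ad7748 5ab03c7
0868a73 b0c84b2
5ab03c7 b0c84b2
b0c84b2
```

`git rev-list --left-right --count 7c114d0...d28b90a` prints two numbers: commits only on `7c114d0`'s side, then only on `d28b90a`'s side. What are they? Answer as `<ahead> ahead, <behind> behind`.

Reachable from 7c114d0: {0868a73, 7c114d0, b0c84b2}.
Reachable from d28b90a: {0868a73, 5408aa1, 5ab03c7, 6ad7748, 7c114d0, b0c84b2, d28b90a, fb54264}.
Only in 7c114d0's history (ahead): {} — 0.
Only in d28b90a's history (behind): {5408aa1, 5ab03c7, 6ad7748, d28b90a, fb54264} — 5.

0 ahead, 5 behind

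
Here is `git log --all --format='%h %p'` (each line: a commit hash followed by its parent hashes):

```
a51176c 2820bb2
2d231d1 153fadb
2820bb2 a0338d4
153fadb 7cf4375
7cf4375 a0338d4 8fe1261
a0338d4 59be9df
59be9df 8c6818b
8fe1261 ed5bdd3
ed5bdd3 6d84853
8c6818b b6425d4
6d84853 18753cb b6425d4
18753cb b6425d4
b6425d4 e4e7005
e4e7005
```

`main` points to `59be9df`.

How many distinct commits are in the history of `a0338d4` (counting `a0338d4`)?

5

Walking parent pointers from a0338d4: reachable set = {59be9df, 8c6818b, a0338d4, b6425d4, e4e7005}.
That is 5 commits.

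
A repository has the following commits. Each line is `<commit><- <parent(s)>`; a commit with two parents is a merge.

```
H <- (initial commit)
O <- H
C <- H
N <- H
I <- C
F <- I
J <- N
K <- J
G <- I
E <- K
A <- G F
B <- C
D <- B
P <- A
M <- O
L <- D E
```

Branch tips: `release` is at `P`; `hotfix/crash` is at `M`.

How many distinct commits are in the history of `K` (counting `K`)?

4

Walking parent pointers from K: reachable set = {H, J, K, N}.
That is 4 commits.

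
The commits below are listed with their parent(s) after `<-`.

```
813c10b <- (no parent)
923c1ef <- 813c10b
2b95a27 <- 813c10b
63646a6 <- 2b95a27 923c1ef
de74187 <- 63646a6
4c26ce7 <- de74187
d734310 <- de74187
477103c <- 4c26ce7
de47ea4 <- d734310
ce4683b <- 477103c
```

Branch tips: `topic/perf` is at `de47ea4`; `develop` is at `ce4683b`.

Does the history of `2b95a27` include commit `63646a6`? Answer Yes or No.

Ancestors of 2b95a27: {2b95a27, 813c10b}.
63646a6 is not in that set, so it is not an ancestor of 2b95a27.

No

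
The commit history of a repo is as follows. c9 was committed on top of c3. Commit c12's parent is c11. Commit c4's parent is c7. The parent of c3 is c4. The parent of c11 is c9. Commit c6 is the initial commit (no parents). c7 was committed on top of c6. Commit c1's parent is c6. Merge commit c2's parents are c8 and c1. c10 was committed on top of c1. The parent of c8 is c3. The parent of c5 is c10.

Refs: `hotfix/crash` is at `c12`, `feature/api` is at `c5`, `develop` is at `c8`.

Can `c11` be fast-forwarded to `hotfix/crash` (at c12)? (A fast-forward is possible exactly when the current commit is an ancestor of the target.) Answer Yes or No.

A fast-forward from c11 to c12 is possible iff c11 is an ancestor of c12.
Ancestors of c12: {c11, c12, c3, c4, c6, c7, c9}.
c11 is among them, so fast-forward is possible.

Yes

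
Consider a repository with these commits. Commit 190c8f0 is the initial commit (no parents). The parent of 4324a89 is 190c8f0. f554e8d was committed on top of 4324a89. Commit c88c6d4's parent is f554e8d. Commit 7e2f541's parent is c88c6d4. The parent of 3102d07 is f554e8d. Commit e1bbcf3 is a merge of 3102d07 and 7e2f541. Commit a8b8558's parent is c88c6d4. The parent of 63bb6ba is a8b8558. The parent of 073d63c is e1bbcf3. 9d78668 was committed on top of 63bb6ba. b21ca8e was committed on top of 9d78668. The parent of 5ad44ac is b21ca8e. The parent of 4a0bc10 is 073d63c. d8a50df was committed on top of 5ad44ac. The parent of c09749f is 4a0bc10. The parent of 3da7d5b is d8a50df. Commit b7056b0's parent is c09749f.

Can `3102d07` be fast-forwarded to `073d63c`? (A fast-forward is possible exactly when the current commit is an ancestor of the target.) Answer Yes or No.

A fast-forward from 3102d07 to 073d63c is possible iff 3102d07 is an ancestor of 073d63c.
Ancestors of 073d63c: {073d63c, 190c8f0, 3102d07, 4324a89, 7e2f541, c88c6d4, e1bbcf3, f554e8d}.
3102d07 is among them, so fast-forward is possible.

Yes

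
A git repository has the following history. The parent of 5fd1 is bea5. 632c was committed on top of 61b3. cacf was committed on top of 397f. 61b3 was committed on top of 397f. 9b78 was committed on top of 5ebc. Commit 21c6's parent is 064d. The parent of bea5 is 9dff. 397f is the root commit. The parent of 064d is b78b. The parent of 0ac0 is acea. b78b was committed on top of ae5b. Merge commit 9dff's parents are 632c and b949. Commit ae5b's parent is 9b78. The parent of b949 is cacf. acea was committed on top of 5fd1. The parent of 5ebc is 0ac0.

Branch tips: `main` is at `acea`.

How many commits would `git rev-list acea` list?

9

Walking parent pointers from acea: reachable set = {397f, 5fd1, 61b3, 632c, 9dff, acea, b949, bea5, cacf}.
That is 9 commits.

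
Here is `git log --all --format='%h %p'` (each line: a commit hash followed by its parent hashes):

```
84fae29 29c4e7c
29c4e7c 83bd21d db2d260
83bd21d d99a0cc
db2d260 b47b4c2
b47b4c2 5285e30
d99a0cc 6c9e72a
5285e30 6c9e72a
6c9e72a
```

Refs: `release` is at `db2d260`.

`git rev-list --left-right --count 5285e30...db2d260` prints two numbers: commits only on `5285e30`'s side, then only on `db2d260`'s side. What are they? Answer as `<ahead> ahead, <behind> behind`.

0 ahead, 2 behind

Reachable from 5285e30: {5285e30, 6c9e72a}.
Reachable from db2d260: {5285e30, 6c9e72a, b47b4c2, db2d260}.
Only in 5285e30's history (ahead): {} — 0.
Only in db2d260's history (behind): {b47b4c2, db2d260} — 2.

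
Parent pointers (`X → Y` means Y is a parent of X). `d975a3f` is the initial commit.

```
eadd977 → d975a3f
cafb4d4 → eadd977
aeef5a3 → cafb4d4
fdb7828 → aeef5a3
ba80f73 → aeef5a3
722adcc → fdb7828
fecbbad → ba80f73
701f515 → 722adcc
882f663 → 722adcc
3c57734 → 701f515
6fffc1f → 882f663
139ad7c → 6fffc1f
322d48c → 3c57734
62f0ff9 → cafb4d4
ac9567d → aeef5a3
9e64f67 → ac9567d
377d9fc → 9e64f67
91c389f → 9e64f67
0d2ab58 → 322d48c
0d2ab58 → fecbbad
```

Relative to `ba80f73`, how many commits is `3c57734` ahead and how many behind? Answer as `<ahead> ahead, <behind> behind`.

Reachable from 3c57734: {3c57734, 701f515, 722adcc, aeef5a3, cafb4d4, d975a3f, eadd977, fdb7828}.
Reachable from ba80f73: {aeef5a3, ba80f73, cafb4d4, d975a3f, eadd977}.
Only in 3c57734's history (ahead): {3c57734, 701f515, 722adcc, fdb7828} — 4.
Only in ba80f73's history (behind): {ba80f73} — 1.

4 ahead, 1 behind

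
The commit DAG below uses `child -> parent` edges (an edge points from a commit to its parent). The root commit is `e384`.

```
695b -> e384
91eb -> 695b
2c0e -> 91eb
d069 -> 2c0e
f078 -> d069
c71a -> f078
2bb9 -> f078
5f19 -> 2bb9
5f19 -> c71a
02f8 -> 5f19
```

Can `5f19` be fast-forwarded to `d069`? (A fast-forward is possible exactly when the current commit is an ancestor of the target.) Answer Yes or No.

No

A fast-forward from 5f19 to d069 is possible iff 5f19 is an ancestor of d069.
Ancestors of d069: {2c0e, 695b, 91eb, d069, e384}.
5f19 is not among them, so fast-forward is not possible.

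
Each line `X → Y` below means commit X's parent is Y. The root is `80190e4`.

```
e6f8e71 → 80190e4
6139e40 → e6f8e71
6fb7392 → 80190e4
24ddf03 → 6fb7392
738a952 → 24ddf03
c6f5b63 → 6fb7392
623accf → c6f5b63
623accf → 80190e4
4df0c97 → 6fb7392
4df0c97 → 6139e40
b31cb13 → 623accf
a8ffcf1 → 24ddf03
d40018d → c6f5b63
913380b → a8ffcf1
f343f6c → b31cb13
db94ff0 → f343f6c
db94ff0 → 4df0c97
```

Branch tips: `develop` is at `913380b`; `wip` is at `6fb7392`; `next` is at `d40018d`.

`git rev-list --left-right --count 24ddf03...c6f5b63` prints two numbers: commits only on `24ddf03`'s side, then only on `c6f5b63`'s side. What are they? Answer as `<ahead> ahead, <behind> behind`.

Reachable from 24ddf03: {24ddf03, 6fb7392, 80190e4}.
Reachable from c6f5b63: {6fb7392, 80190e4, c6f5b63}.
Only in 24ddf03's history (ahead): {24ddf03} — 1.
Only in c6f5b63's history (behind): {c6f5b63} — 1.

1 ahead, 1 behind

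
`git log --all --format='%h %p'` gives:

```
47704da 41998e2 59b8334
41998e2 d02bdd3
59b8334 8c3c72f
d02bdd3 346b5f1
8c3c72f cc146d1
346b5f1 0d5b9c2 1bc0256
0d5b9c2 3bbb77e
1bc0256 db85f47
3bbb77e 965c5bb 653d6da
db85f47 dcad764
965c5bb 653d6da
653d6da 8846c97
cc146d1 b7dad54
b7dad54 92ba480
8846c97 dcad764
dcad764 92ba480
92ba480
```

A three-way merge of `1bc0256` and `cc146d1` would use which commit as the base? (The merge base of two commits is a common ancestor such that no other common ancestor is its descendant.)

Ancestors of 1bc0256: {1bc0256, 92ba480, db85f47, dcad764}.
Ancestors of cc146d1: {92ba480, b7dad54, cc146d1}.
Common ancestors: {92ba480}.
The only common ancestor is 92ba480, so it is the merge base.

92ba480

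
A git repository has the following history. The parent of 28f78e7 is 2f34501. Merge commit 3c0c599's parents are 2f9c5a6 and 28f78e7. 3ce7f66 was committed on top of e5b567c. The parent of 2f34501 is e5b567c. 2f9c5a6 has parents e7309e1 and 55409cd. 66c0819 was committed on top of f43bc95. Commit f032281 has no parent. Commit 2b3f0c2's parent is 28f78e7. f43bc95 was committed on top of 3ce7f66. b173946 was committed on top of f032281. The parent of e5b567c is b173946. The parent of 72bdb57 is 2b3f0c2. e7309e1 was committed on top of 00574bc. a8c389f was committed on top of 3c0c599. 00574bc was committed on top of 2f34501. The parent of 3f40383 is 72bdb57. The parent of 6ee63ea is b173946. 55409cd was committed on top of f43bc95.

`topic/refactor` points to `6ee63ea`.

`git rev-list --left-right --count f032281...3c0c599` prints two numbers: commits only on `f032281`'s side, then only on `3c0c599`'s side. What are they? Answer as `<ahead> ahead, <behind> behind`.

Reachable from f032281: {f032281}.
Reachable from 3c0c599: {00574bc, 28f78e7, 2f34501, 2f9c5a6, 3c0c599, 3ce7f66, 55409cd, b173946, e5b567c, e7309e1, f032281, f43bc95}.
Only in f032281's history (ahead): {} — 0.
Only in 3c0c599's history (behind): {00574bc, 28f78e7, 2f34501, 2f9c5a6, 3c0c599, 3ce7f66, 55409cd, b173946, e5b567c, e7309e1, f43bc95} — 11.

0 ahead, 11 behind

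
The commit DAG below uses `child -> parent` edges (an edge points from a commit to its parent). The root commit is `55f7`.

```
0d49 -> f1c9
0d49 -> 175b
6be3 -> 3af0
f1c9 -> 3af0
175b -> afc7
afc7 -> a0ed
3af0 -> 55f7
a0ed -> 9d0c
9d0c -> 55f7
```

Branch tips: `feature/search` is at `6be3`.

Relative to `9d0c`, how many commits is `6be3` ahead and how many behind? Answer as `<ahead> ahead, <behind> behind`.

2 ahead, 1 behind

Reachable from 6be3: {3af0, 55f7, 6be3}.
Reachable from 9d0c: {55f7, 9d0c}.
Only in 6be3's history (ahead): {3af0, 6be3} — 2.
Only in 9d0c's history (behind): {9d0c} — 1.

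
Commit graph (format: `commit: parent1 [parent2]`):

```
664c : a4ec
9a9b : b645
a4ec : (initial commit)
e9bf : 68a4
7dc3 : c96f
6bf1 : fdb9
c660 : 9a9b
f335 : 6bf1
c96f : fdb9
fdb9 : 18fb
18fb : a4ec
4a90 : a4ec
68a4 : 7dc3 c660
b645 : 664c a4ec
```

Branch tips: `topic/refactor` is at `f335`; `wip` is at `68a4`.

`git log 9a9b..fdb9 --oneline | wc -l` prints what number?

2

Reachable from fdb9: {18fb, a4ec, fdb9}.
Reachable from 9a9b: {664c, 9a9b, a4ec, b645}.
In fdb9's history but not 9a9b's: {18fb, fdb9} — 2 commits.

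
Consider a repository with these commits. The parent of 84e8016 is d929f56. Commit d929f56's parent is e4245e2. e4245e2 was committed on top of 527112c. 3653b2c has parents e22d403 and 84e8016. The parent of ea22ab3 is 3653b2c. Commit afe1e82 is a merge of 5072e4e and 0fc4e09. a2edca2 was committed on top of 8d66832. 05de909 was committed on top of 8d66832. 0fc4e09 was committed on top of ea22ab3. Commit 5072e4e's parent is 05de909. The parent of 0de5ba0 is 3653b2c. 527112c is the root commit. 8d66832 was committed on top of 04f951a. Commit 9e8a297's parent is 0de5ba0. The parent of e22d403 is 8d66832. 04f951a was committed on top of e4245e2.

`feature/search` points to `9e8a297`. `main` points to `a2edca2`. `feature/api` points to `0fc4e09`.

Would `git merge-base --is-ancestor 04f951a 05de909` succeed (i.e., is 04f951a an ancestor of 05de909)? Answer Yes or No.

Ancestors of 05de909 (commits reachable by following parents): {04f951a, 05de909, 527112c, 8d66832, e4245e2}.
04f951a is in that set, so it is an ancestor of 05de909.

Yes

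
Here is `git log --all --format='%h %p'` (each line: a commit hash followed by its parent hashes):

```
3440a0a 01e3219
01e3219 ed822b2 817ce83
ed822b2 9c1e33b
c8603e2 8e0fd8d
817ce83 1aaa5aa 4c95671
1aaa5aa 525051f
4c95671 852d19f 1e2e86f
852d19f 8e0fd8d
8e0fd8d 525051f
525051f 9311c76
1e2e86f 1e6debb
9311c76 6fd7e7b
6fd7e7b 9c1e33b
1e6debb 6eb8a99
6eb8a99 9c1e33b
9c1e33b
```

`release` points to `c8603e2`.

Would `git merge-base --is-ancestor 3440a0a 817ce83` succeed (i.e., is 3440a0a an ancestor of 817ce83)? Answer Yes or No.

No

Ancestors of 817ce83: {1aaa5aa, 1e2e86f, 1e6debb, 4c95671, 525051f, 6eb8a99, 6fd7e7b, 817ce83, 852d19f, 8e0fd8d, 9311c76, 9c1e33b}.
3440a0a is not in that set, so it is not an ancestor of 817ce83.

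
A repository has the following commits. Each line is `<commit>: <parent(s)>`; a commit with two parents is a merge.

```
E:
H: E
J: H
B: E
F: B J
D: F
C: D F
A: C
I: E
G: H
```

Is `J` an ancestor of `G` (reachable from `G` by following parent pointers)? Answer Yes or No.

No

Ancestors of G: {E, G, H}.
J is not in that set, so it is not an ancestor of G.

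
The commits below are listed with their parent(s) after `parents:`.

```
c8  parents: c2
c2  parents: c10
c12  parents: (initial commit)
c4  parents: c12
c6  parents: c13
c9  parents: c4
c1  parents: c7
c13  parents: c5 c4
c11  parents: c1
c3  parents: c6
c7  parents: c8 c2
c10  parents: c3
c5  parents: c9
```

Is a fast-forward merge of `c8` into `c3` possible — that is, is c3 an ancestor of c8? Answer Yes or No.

Yes

A fast-forward from c3 to c8 is possible iff c3 is an ancestor of c8.
Ancestors of c8: {c10, c12, c13, c2, c3, c4, c5, c6, c8, c9}.
c3 is among them, so fast-forward is possible.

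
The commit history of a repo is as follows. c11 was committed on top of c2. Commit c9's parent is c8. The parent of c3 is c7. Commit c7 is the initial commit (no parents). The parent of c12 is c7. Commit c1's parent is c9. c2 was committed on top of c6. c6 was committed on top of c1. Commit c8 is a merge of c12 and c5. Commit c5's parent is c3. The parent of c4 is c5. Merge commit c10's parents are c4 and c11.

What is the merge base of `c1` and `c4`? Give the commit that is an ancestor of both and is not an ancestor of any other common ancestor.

c5

Ancestors of c1: {c1, c12, c3, c5, c7, c8, c9}.
Ancestors of c4: {c3, c4, c5, c7}.
Common ancestors: {c3, c5, c7}.
Among these, c5 is not an ancestor of any other common ancestor — it is the merge base.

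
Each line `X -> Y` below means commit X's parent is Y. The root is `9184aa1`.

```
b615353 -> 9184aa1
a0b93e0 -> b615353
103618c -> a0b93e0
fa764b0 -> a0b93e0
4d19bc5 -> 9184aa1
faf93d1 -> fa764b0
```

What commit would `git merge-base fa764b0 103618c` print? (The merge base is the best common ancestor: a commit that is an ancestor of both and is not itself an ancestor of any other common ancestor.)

Ancestors of fa764b0: {9184aa1, a0b93e0, b615353, fa764b0}.
Ancestors of 103618c: {103618c, 9184aa1, a0b93e0, b615353}.
Common ancestors: {9184aa1, a0b93e0, b615353}.
Among these, a0b93e0 is not an ancestor of any other common ancestor — it is the merge base.

a0b93e0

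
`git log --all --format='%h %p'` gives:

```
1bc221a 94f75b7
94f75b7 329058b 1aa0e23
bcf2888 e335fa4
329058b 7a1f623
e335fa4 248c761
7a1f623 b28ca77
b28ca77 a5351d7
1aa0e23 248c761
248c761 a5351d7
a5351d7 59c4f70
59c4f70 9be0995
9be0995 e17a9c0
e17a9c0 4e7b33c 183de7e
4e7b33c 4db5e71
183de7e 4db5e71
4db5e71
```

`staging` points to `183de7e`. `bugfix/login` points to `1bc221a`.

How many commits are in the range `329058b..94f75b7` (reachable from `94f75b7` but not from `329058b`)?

Reachable from 94f75b7: {183de7e, 1aa0e23, 248c761, 329058b, 4db5e71, 4e7b33c, 59c4f70, 7a1f623, 94f75b7, 9be0995, a5351d7, b28ca77, e17a9c0}.
Reachable from 329058b: {183de7e, 329058b, 4db5e71, 4e7b33c, 59c4f70, 7a1f623, 9be0995, a5351d7, b28ca77, e17a9c0}.
In 94f75b7's history but not 329058b's: {1aa0e23, 248c761, 94f75b7} — 3 commits.

3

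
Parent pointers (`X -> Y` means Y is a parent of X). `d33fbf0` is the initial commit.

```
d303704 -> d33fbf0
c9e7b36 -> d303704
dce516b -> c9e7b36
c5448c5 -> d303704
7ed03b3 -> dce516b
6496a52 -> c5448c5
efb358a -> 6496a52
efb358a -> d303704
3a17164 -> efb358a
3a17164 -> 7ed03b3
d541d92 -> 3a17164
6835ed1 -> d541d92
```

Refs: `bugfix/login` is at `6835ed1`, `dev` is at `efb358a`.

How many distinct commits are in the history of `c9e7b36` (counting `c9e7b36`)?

Walking parent pointers from c9e7b36: reachable set = {c9e7b36, d303704, d33fbf0}.
That is 3 commits.

3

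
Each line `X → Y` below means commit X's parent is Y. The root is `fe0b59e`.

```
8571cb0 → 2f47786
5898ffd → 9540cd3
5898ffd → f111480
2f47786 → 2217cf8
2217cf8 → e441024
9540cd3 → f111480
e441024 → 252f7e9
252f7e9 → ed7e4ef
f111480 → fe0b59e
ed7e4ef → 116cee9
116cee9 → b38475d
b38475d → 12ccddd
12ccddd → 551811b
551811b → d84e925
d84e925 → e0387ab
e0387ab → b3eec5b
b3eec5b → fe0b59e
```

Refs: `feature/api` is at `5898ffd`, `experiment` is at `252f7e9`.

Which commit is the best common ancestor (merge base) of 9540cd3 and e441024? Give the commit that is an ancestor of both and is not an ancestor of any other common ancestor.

Ancestors of 9540cd3: {9540cd3, f111480, fe0b59e}.
Ancestors of e441024: {116cee9, 12ccddd, 252f7e9, 551811b, b38475d, b3eec5b, d84e925, e0387ab, e441024, ed7e4ef, fe0b59e}.
Common ancestors: {fe0b59e}.
The only common ancestor is fe0b59e, so it is the merge base.

fe0b59e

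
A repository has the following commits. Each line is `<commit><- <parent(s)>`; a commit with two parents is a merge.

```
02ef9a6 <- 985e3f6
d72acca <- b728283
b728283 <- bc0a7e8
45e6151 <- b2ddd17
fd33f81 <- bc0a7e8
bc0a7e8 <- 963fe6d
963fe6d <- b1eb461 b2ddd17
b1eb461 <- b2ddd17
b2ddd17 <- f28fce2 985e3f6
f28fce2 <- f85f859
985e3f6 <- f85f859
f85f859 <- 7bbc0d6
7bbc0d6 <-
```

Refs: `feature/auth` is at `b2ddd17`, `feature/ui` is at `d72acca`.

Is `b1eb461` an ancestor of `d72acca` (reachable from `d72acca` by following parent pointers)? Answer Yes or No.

Ancestors of d72acca (commits reachable by following parents): {7bbc0d6, 963fe6d, 985e3f6, b1eb461, b2ddd17, b728283, bc0a7e8, d72acca, f28fce2, f85f859}.
b1eb461 is in that set, so it is an ancestor of d72acca.

Yes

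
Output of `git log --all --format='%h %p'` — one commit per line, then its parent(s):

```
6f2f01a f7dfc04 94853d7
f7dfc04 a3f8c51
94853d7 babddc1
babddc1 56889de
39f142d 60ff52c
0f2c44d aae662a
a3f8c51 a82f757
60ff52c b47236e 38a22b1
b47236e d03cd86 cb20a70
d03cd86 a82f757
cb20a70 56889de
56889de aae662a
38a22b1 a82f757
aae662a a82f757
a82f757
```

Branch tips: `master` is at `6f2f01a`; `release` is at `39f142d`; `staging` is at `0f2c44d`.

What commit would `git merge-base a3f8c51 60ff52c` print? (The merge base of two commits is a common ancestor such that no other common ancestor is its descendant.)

Ancestors of a3f8c51: {a3f8c51, a82f757}.
Ancestors of 60ff52c: {38a22b1, 56889de, 60ff52c, a82f757, aae662a, b47236e, cb20a70, d03cd86}.
Common ancestors: {a82f757}.
The only common ancestor is a82f757, so it is the merge base.

a82f757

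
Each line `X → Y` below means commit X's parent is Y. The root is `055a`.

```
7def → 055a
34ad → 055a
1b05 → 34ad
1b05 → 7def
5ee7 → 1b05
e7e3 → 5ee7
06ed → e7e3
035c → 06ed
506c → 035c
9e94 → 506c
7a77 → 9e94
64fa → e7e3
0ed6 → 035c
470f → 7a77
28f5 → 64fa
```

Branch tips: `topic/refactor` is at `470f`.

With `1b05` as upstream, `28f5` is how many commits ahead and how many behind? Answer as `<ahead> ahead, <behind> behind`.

Reachable from 28f5: {055a, 1b05, 28f5, 34ad, 5ee7, 64fa, 7def, e7e3}.
Reachable from 1b05: {055a, 1b05, 34ad, 7def}.
Only in 28f5's history (ahead): {28f5, 5ee7, 64fa, e7e3} — 4.
Only in 1b05's history (behind): {} — 0.

4 ahead, 0 behind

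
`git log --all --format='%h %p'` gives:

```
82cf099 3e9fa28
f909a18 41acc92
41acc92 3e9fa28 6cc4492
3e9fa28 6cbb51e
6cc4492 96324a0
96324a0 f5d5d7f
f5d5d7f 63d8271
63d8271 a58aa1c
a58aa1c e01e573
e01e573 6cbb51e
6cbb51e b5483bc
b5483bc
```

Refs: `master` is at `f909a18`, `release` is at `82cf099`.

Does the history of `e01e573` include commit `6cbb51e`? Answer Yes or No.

Yes

Ancestors of e01e573 (commits reachable by following parents): {6cbb51e, b5483bc, e01e573}.
6cbb51e is in that set, so it is an ancestor of e01e573.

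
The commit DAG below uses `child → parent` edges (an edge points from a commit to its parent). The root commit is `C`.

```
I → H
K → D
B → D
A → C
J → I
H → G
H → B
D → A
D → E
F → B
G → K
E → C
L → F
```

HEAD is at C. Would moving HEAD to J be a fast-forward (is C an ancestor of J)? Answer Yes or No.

Yes

A fast-forward from C to J is possible iff C is an ancestor of J.
Ancestors of J: {A, B, C, D, E, G, H, I, J, K}.
C is among them, so fast-forward is possible.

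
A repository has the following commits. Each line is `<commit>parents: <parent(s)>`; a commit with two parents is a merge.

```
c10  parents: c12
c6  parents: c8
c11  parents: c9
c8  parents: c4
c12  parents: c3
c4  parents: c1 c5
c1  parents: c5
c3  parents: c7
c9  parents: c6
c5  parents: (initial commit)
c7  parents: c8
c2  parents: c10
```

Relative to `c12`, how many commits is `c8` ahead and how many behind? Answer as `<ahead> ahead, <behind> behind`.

0 ahead, 3 behind

Reachable from c8: {c1, c4, c5, c8}.
Reachable from c12: {c1, c12, c3, c4, c5, c7, c8}.
Only in c8's history (ahead): {} — 0.
Only in c12's history (behind): {c12, c3, c7} — 3.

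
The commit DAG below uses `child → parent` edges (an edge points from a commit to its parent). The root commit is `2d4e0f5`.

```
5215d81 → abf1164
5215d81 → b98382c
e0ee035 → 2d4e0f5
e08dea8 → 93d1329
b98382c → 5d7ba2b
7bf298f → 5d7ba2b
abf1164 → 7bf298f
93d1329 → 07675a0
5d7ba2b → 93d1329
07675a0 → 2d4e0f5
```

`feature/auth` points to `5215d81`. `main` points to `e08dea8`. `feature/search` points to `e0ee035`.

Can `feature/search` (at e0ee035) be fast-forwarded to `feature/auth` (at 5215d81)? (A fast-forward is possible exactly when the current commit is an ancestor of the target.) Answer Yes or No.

No

A fast-forward from e0ee035 to 5215d81 is possible iff e0ee035 is an ancestor of 5215d81.
Ancestors of 5215d81: {07675a0, 2d4e0f5, 5215d81, 5d7ba2b, 7bf298f, 93d1329, abf1164, b98382c}.
e0ee035 is not among them, so fast-forward is not possible.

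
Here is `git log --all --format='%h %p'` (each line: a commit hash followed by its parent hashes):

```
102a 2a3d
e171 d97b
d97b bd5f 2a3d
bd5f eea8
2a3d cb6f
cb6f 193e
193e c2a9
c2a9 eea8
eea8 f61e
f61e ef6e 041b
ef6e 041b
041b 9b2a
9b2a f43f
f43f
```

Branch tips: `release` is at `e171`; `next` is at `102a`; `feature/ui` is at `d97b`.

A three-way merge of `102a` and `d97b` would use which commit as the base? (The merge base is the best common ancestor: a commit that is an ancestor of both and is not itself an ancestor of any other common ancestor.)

Ancestors of 102a: {041b, 102a, 193e, 2a3d, 9b2a, c2a9, cb6f, eea8, ef6e, f43f, f61e}.
Ancestors of d97b: {041b, 193e, 2a3d, 9b2a, bd5f, c2a9, cb6f, d97b, eea8, ef6e, f43f, f61e}.
Common ancestors: {041b, 193e, 2a3d, 9b2a, c2a9, cb6f, eea8, ef6e, f43f, f61e}.
Among these, 2a3d is not an ancestor of any other common ancestor — it is the merge base.

2a3d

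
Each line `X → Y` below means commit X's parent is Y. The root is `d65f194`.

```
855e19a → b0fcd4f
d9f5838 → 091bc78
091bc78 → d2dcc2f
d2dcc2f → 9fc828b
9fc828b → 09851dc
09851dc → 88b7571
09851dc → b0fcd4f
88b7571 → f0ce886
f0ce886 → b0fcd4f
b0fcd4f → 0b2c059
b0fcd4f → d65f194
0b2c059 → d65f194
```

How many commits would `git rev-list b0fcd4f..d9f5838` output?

7

Reachable from d9f5838: {091bc78, 09851dc, 0b2c059, 88b7571, 9fc828b, b0fcd4f, d2dcc2f, d65f194, d9f5838, f0ce886}.
Reachable from b0fcd4f: {0b2c059, b0fcd4f, d65f194}.
In d9f5838's history but not b0fcd4f's: {091bc78, 09851dc, 88b7571, 9fc828b, d2dcc2f, d9f5838, f0ce886} — 7 commits.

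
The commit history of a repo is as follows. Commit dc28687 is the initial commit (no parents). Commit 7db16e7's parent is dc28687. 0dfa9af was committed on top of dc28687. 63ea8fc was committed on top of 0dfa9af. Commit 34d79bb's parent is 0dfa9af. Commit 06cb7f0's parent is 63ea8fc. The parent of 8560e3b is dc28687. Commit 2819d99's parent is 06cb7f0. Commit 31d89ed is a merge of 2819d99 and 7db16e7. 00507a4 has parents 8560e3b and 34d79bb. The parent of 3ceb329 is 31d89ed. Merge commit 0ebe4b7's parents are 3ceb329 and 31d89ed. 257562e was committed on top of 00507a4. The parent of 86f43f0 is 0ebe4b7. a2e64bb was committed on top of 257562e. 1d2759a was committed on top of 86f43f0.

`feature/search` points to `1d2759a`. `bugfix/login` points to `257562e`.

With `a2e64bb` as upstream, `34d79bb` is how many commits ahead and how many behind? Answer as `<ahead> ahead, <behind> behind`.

Reachable from 34d79bb: {0dfa9af, 34d79bb, dc28687}.
Reachable from a2e64bb: {00507a4, 0dfa9af, 257562e, 34d79bb, 8560e3b, a2e64bb, dc28687}.
Only in 34d79bb's history (ahead): {} — 0.
Only in a2e64bb's history (behind): {00507a4, 257562e, 8560e3b, a2e64bb} — 4.

0 ahead, 4 behind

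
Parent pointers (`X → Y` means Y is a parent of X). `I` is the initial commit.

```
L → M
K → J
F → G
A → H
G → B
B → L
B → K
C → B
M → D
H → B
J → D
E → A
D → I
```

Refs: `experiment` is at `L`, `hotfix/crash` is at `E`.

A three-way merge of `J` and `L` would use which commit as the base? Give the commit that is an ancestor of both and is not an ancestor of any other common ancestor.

Ancestors of J: {D, I, J}.
Ancestors of L: {D, I, L, M}.
Common ancestors: {D, I}.
Among these, D is not an ancestor of any other common ancestor — it is the merge base.

D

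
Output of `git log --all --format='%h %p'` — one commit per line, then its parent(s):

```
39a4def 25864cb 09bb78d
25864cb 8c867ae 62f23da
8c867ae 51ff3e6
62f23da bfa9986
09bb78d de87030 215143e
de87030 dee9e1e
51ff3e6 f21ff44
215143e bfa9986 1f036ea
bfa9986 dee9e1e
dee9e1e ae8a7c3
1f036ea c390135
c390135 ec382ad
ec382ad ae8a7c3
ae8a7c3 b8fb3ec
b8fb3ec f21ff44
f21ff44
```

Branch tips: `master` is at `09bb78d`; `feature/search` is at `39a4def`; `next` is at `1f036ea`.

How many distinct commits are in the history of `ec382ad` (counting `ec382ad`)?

4

Walking parent pointers from ec382ad: reachable set = {ae8a7c3, b8fb3ec, ec382ad, f21ff44}.
That is 4 commits.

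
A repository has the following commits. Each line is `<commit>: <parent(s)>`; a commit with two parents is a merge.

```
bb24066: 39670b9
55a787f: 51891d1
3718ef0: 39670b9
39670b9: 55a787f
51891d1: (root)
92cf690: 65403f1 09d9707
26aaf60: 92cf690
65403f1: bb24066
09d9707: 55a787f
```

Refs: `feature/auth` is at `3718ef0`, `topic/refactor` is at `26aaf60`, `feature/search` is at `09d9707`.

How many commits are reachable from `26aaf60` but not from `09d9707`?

Reachable from 26aaf60: {09d9707, 26aaf60, 39670b9, 51891d1, 55a787f, 65403f1, 92cf690, bb24066}.
Reachable from 09d9707: {09d9707, 51891d1, 55a787f}.
In 26aaf60's history but not 09d9707's: {26aaf60, 39670b9, 65403f1, 92cf690, bb24066} — 5 commits.

5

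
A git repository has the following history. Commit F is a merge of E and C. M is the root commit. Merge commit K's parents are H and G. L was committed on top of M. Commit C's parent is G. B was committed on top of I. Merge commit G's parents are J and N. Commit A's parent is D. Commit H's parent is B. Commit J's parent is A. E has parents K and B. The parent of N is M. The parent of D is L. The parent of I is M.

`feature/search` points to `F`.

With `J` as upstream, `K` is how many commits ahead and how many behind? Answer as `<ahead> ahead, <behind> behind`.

6 ahead, 0 behind

Reachable from K: {A, B, D, G, H, I, J, K, L, M, N}.
Reachable from J: {A, D, J, L, M}.
Only in K's history (ahead): {B, G, H, I, K, N} — 6.
Only in J's history (behind): {} — 0.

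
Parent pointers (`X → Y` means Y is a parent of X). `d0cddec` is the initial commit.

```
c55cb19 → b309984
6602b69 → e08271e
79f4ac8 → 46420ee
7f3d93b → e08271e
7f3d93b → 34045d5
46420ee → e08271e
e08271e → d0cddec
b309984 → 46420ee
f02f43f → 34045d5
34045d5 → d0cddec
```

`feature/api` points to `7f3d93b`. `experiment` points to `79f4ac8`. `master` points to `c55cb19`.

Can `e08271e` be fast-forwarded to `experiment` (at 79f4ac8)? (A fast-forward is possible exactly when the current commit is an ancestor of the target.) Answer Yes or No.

Yes

A fast-forward from e08271e to 79f4ac8 is possible iff e08271e is an ancestor of 79f4ac8.
Ancestors of 79f4ac8: {46420ee, 79f4ac8, d0cddec, e08271e}.
e08271e is among them, so fast-forward is possible.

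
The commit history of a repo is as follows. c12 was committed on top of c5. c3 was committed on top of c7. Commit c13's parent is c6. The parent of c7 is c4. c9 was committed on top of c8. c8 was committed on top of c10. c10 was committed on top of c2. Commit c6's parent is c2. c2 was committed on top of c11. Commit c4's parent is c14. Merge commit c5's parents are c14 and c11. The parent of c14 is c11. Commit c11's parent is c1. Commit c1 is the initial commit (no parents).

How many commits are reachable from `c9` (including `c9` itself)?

Walking parent pointers from c9: reachable set = {c1, c10, c11, c2, c8, c9}.
That is 6 commits.

6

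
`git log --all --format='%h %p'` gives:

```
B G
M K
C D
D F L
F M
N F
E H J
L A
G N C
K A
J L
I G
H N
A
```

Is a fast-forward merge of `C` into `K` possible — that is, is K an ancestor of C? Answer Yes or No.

Yes

A fast-forward from K to C is possible iff K is an ancestor of C.
Ancestors of C: {A, C, D, F, K, L, M}.
K is among them, so fast-forward is possible.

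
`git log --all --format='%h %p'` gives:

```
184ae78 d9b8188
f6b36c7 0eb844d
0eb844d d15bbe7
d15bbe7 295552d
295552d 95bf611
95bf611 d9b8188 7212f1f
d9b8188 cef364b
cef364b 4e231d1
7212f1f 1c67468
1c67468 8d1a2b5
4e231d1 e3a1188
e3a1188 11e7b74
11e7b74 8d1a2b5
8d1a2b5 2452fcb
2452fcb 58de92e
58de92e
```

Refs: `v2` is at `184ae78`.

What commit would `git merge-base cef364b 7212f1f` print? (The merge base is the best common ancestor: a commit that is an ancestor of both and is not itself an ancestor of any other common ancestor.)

8d1a2b5

Ancestors of cef364b: {11e7b74, 2452fcb, 4e231d1, 58de92e, 8d1a2b5, cef364b, e3a1188}.
Ancestors of 7212f1f: {1c67468, 2452fcb, 58de92e, 7212f1f, 8d1a2b5}.
Common ancestors: {2452fcb, 58de92e, 8d1a2b5}.
Among these, 8d1a2b5 is not an ancestor of any other common ancestor — it is the merge base.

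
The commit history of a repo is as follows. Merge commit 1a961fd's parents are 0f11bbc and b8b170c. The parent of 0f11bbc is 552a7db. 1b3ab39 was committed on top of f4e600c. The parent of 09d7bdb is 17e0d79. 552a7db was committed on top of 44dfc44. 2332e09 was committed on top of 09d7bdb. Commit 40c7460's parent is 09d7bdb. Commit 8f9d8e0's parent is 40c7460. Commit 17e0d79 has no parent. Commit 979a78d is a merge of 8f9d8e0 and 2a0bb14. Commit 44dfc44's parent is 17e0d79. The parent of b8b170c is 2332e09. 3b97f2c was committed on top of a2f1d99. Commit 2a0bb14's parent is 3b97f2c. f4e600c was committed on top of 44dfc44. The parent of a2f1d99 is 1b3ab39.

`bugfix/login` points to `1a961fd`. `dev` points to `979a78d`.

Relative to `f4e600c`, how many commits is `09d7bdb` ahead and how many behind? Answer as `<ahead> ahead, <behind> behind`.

1 ahead, 2 behind

Reachable from 09d7bdb: {09d7bdb, 17e0d79}.
Reachable from f4e600c: {17e0d79, 44dfc44, f4e600c}.
Only in 09d7bdb's history (ahead): {09d7bdb} — 1.
Only in f4e600c's history (behind): {44dfc44, f4e600c} — 2.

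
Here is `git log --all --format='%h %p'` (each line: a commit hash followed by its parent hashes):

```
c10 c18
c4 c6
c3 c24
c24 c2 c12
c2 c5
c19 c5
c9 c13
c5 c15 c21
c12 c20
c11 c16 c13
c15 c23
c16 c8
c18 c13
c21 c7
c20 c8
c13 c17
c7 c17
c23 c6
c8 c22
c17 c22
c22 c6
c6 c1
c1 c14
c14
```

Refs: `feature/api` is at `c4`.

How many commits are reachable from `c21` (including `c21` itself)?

7

Walking parent pointers from c21: reachable set = {c1, c14, c17, c21, c22, c6, c7}.
That is 7 commits.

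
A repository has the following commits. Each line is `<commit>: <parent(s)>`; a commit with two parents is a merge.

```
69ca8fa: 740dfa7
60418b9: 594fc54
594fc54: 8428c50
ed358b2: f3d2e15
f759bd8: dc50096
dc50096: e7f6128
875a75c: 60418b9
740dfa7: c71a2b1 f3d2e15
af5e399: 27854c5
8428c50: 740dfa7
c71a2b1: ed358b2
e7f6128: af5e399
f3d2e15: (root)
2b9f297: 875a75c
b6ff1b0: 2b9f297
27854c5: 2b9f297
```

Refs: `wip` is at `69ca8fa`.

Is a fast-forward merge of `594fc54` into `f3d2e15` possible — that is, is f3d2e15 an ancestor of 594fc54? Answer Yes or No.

A fast-forward from f3d2e15 to 594fc54 is possible iff f3d2e15 is an ancestor of 594fc54.
Ancestors of 594fc54: {594fc54, 740dfa7, 8428c50, c71a2b1, ed358b2, f3d2e15}.
f3d2e15 is among them, so fast-forward is possible.

Yes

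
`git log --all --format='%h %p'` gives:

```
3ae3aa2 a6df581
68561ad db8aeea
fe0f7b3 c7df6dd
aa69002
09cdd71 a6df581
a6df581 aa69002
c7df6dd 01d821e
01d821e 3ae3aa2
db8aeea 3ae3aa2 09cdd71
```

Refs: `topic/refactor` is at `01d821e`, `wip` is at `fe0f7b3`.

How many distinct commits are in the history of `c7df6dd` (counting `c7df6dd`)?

5

Walking parent pointers from c7df6dd: reachable set = {01d821e, 3ae3aa2, a6df581, aa69002, c7df6dd}.
That is 5 commits.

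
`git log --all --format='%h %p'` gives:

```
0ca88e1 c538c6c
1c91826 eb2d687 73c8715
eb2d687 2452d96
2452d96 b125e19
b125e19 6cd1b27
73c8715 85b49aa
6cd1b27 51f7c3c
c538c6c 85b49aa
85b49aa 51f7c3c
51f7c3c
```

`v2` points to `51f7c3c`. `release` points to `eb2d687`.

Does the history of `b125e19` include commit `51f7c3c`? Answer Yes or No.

Yes

Ancestors of b125e19 (commits reachable by following parents): {51f7c3c, 6cd1b27, b125e19}.
51f7c3c is in that set, so it is an ancestor of b125e19.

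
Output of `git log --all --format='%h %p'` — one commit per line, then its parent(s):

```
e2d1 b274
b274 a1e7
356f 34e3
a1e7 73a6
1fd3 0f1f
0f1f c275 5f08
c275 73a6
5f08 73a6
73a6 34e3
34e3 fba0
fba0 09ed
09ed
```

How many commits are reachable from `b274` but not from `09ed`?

5

Reachable from b274: {09ed, 34e3, 73a6, a1e7, b274, fba0}.
Reachable from 09ed: {09ed}.
In b274's history but not 09ed's: {34e3, 73a6, a1e7, b274, fba0} — 5 commits.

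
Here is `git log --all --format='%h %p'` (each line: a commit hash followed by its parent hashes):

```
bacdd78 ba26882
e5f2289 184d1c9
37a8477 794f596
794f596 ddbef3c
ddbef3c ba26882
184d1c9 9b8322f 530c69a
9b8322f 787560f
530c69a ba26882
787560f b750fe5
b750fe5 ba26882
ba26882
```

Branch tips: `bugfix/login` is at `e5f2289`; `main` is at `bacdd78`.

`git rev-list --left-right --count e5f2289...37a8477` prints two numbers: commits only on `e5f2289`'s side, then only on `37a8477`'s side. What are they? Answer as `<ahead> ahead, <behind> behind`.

6 ahead, 3 behind

Reachable from e5f2289: {184d1c9, 530c69a, 787560f, 9b8322f, b750fe5, ba26882, e5f2289}.
Reachable from 37a8477: {37a8477, 794f596, ba26882, ddbef3c}.
Only in e5f2289's history (ahead): {184d1c9, 530c69a, 787560f, 9b8322f, b750fe5, e5f2289} — 6.
Only in 37a8477's history (behind): {37a8477, 794f596, ddbef3c} — 3.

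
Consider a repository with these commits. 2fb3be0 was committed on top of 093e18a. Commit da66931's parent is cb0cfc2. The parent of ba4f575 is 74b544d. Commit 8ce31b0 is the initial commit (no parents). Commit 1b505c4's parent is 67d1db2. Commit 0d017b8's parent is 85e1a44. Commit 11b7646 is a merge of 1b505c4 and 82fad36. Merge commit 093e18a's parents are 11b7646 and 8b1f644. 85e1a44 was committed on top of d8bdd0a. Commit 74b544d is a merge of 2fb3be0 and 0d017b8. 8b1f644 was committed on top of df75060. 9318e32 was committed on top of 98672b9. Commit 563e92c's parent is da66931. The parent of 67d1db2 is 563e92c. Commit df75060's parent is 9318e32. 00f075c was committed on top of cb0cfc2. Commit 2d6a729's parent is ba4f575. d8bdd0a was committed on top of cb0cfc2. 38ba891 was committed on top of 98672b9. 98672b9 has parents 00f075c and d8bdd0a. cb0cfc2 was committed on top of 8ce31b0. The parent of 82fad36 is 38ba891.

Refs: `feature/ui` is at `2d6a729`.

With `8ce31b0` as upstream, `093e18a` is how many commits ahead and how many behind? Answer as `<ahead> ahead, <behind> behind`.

Reachable from 093e18a: {00f075c, 093e18a, 11b7646, 1b505c4, 38ba891, 563e92c, 67d1db2, 82fad36, 8b1f644, 8ce31b0, 9318e32, 98672b9, cb0cfc2, d8bdd0a, da66931, df75060}.
Reachable from 8ce31b0: {8ce31b0}.
Only in 093e18a's history (ahead): {00f075c, 093e18a, 11b7646, 1b505c4, 38ba891, 563e92c, 67d1db2, 82fad36, 8b1f644, 9318e32, 98672b9, cb0cfc2, d8bdd0a, da66931, df75060} — 15.
Only in 8ce31b0's history (behind): {} — 0.

15 ahead, 0 behind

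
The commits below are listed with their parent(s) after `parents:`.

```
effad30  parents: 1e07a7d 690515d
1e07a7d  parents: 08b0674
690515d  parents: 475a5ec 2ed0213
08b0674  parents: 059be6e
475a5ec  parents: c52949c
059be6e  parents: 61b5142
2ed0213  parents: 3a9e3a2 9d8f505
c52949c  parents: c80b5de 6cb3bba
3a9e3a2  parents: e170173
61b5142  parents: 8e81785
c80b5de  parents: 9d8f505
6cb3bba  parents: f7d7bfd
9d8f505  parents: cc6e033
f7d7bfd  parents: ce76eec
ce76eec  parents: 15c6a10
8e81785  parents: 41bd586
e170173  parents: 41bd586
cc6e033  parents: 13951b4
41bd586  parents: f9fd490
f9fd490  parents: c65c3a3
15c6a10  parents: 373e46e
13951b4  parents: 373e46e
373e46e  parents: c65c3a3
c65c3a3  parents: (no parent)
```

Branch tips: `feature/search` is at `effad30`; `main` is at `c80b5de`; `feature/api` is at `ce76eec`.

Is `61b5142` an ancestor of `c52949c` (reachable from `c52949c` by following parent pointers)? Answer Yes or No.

Ancestors of c52949c: {13951b4, 15c6a10, 373e46e, 6cb3bba, 9d8f505, c52949c, c65c3a3, c80b5de, cc6e033, ce76eec, f7d7bfd}.
61b5142 is not in that set, so it is not an ancestor of c52949c.

No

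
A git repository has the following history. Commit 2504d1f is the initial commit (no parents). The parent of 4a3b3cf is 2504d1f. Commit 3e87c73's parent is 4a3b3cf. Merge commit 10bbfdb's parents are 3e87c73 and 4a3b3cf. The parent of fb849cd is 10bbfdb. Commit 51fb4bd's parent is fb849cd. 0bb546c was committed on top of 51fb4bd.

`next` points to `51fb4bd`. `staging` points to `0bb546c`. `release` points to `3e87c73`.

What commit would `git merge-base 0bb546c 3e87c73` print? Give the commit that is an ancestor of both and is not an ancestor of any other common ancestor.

3e87c73

Ancestors of 0bb546c: {0bb546c, 10bbfdb, 2504d1f, 3e87c73, 4a3b3cf, 51fb4bd, fb849cd}.
Ancestors of 3e87c73: {2504d1f, 3e87c73, 4a3b3cf}.
Common ancestors: {2504d1f, 3e87c73, 4a3b3cf}.
Among these, 3e87c73 is not an ancestor of any other common ancestor — it is the merge base.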